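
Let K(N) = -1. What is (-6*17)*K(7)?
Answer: 102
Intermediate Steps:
(-6*17)*K(7) = -6*17*(-1) = -102*(-1) = 102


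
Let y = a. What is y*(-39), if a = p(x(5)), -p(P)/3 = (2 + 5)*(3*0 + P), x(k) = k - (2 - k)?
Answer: 6552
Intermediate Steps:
x(k) = -2 + 2*k (x(k) = k + (-2 + k) = -2 + 2*k)
p(P) = -21*P (p(P) = -3*(2 + 5)*(3*0 + P) = -21*(0 + P) = -21*P)
a = -168 (a = -21*(-2 + 2*5) = -21*(-2 + 10) = -21*8 = -168)
y = -168
y*(-39) = -168*(-39) = 6552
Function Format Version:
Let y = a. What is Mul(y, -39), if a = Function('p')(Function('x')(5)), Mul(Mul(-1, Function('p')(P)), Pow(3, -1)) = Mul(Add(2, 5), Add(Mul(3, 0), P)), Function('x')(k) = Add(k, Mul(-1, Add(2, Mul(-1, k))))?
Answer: 6552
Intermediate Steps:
Function('x')(k) = Add(-2, Mul(2, k)) (Function('x')(k) = Add(k, Add(-2, k)) = Add(-2, Mul(2, k)))
Function('p')(P) = Mul(-21, P) (Function('p')(P) = Mul(-3, Mul(Add(2, 5), Add(Mul(3, 0), P))) = Mul(-3, Mul(7, Add(0, P))) = Mul(-3, Mul(7, P)) = Mul(-21, P))
a = -168 (a = Mul(-21, Add(-2, Mul(2, 5))) = Mul(-21, Add(-2, 10)) = Mul(-21, 8) = -168)
y = -168
Mul(y, -39) = Mul(-168, -39) = 6552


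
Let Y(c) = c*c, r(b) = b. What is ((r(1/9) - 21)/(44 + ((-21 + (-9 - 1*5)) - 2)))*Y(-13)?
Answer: -31772/63 ≈ -504.32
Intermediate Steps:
Y(c) = c**2
((r(1/9) - 21)/(44 + ((-21 + (-9 - 1*5)) - 2)))*Y(-13) = ((1/9 - 21)/(44 + ((-21 + (-9 - 1*5)) - 2)))*(-13)**2 = ((1/9 - 21)/(44 + ((-21 + (-9 - 5)) - 2)))*169 = -188/(9*(44 + ((-21 - 14) - 2)))*169 = -188/(9*(44 + (-35 - 2)))*169 = -188/(9*(44 - 37))*169 = -188/9/7*169 = -188/9*1/7*169 = -188/63*169 = -31772/63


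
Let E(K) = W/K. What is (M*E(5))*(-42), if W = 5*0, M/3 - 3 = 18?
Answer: 0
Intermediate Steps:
M = 63 (M = 9 + 3*18 = 9 + 54 = 63)
W = 0
E(K) = 0 (E(K) = 0/K = 0)
(M*E(5))*(-42) = (63*0)*(-42) = 0*(-42) = 0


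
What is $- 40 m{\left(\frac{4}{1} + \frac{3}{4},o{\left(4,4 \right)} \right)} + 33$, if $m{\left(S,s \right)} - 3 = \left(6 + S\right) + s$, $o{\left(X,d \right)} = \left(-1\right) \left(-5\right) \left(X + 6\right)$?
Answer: $-2517$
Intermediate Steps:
$o{\left(X,d \right)} = 30 + 5 X$ ($o{\left(X,d \right)} = 5 \left(6 + X\right) = 30 + 5 X$)
$m{\left(S,s \right)} = 9 + S + s$ ($m{\left(S,s \right)} = 3 + \left(\left(6 + S\right) + s\right) = 3 + \left(6 + S + s\right) = 9 + S + s$)
$- 40 m{\left(\frac{4}{1} + \frac{3}{4},o{\left(4,4 \right)} \right)} + 33 = - 40 \left(9 + \left(\frac{4}{1} + \frac{3}{4}\right) + \left(30 + 5 \cdot 4\right)\right) + 33 = - 40 \left(9 + \left(4 \cdot 1 + 3 \cdot \frac{1}{4}\right) + \left(30 + 20\right)\right) + 33 = - 40 \left(9 + \left(4 + \frac{3}{4}\right) + 50\right) + 33 = - 40 \left(9 + \frac{19}{4} + 50\right) + 33 = \left(-40\right) \frac{255}{4} + 33 = -2550 + 33 = -2517$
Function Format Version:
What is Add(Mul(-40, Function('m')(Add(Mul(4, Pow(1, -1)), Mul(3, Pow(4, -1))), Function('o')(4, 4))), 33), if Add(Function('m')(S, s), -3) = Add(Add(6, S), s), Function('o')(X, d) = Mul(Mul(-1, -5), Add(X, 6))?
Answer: -2517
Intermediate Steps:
Function('o')(X, d) = Add(30, Mul(5, X)) (Function('o')(X, d) = Mul(5, Add(6, X)) = Add(30, Mul(5, X)))
Function('m')(S, s) = Add(9, S, s) (Function('m')(S, s) = Add(3, Add(Add(6, S), s)) = Add(3, Add(6, S, s)) = Add(9, S, s))
Add(Mul(-40, Function('m')(Add(Mul(4, Pow(1, -1)), Mul(3, Pow(4, -1))), Function('o')(4, 4))), 33) = Add(Mul(-40, Add(9, Add(Mul(4, Pow(1, -1)), Mul(3, Pow(4, -1))), Add(30, Mul(5, 4)))), 33) = Add(Mul(-40, Add(9, Add(Mul(4, 1), Mul(3, Rational(1, 4))), Add(30, 20))), 33) = Add(Mul(-40, Add(9, Add(4, Rational(3, 4)), 50)), 33) = Add(Mul(-40, Add(9, Rational(19, 4), 50)), 33) = Add(Mul(-40, Rational(255, 4)), 33) = Add(-2550, 33) = -2517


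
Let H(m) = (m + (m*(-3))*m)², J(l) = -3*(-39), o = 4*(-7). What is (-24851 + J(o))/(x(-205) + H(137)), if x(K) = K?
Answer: -24734/3155068695 ≈ -7.8395e-6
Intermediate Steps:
o = -28
J(l) = 117
H(m) = (m - 3*m²)² (H(m) = (m + (-3*m)*m)² = (m - 3*m²)²)
(-24851 + J(o))/(x(-205) + H(137)) = (-24851 + 117)/(-205 + 137²*(-1 + 3*137)²) = -24734/(-205 + 18769*(-1 + 411)²) = -24734/(-205 + 18769*410²) = -24734/(-205 + 18769*168100) = -24734/(-205 + 3155068900) = -24734/3155068695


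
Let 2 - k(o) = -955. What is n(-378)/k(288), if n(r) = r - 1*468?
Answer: -282/319 ≈ -0.88401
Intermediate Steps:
n(r) = -468 + r (n(r) = r - 468 = -468 + r)
k(o) = 957 (k(o) = 2 - 1*(-955) = 2 + 955 = 957)
n(-378)/k(288) = (-468 - 378)/957 = -846*1/957 = -282/319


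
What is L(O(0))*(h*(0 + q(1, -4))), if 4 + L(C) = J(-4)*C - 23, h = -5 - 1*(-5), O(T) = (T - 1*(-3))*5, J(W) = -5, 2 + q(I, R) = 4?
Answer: 0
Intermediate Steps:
q(I, R) = 2 (q(I, R) = -2 + 4 = 2)
O(T) = 15 + 5*T (O(T) = (T + 3)*5 = (3 + T)*5 = 15 + 5*T)
h = 0 (h = -5 + 5 = 0)
L(C) = -27 - 5*C (L(C) = -4 + (-5*C - 23) = -4 + (-23 - 5*C) = -27 - 5*C)
L(O(0))*(h*(0 + q(1, -4))) = (-27 - 5*(15 + 5*0))*(0*(0 + 2)) = (-27 - 5*(15 + 0))*(0*2) = (-27 - 5*15)*0 = (-27 - 75)*0 = -102*0 = 0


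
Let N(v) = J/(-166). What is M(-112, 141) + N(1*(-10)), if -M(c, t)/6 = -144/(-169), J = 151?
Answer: -168943/28054 ≈ -6.0221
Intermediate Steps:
M(c, t) = -864/169 (M(c, t) = -(-864)/(-169) = -(-864)*(-1)/169 = -6*144/169 = -864/169)
N(v) = -151/166 (N(v) = 151/(-166) = 151*(-1/166) = -151/166)
M(-112, 141) + N(1*(-10)) = -864/169 - 151/166 = -168943/28054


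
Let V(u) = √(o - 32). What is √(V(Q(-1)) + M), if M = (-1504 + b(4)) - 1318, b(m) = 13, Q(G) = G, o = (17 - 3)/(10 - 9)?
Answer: √(-2809 + 3*I*√2) ≈ 0.04 + 53.0*I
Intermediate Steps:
o = 14 (o = 14/1 = 14*1 = 14)
V(u) = 3*I*√2 (V(u) = √(14 - 32) = √(-18) = 3*I*√2)
M = -2809 (M = (-1504 + 13) - 1318 = -1491 - 1318 = -2809)
√(V(Q(-1)) + M) = √(3*I*√2 - 2809) = √(-2809 + 3*I*√2)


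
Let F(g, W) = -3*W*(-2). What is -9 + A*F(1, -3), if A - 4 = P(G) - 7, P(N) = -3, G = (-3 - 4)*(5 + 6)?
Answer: 99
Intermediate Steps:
G = -77 (G = -7*11 = -77)
A = -6 (A = 4 + (-3 - 7) = 4 - 10 = -6)
F(g, W) = 6*W
-9 + A*F(1, -3) = -9 - 36*(-3) = -9 - 6*(-18) = -9 + 108 = 99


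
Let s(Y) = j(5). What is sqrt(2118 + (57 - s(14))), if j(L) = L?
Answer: sqrt(2170) ≈ 46.583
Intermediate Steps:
s(Y) = 5
sqrt(2118 + (57 - s(14))) = sqrt(2118 + (57 - 1*5)) = sqrt(2118 + (57 - 5)) = sqrt(2118 + 52) = sqrt(2170)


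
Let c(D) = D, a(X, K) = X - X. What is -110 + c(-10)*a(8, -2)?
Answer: -110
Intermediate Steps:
a(X, K) = 0
-110 + c(-10)*a(8, -2) = -110 - 10*0 = -110 + 0 = -110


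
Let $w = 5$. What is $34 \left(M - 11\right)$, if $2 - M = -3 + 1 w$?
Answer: $-374$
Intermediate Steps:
$M = 0$ ($M = 2 - \left(-3 + 1 \cdot 5\right) = 2 - \left(-3 + 5\right) = 2 - 2 = 0$)
$34 \left(M - 11\right) = 34 \left(0 - 11\right) = 34 \left(-11\right) = -374$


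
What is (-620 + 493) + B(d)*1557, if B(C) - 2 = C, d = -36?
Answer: -53065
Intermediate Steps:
B(C) = 2 + C
(-620 + 493) + B(d)*1557 = (-620 + 493) + (2 - 36)*1557 = -127 - 34*1557 = -127 - 52938 = -53065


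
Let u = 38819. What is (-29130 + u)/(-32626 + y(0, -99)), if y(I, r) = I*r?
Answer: -9689/32626 ≈ -0.29697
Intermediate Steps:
(-29130 + u)/(-32626 + y(0, -99)) = (-29130 + 38819)/(-32626 + 0*(-99)) = 9689/(-32626 + 0) = 9689/(-32626) = 9689*(-1/32626) = -9689/32626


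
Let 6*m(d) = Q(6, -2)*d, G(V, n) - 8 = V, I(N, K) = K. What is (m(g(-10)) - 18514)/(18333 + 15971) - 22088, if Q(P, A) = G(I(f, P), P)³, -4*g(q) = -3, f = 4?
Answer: -757724923/34304 ≈ -22089.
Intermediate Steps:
g(q) = ¾ (g(q) = -¼*(-3) = ¾)
G(V, n) = 8 + V
Q(P, A) = (8 + P)³
m(d) = 1372*d/3 (m(d) = ((8 + 6)³*d)/6 = (14³*d)/6 = (2744*d)/6 = 1372*d/3)
(m(g(-10)) - 18514)/(18333 + 15971) - 22088 = ((1372/3)*(¾) - 18514)/(18333 + 15971) - 22088 = (343 - 18514)/34304 - 22088 = -18171*1/34304 - 22088 = -18171/34304 - 22088 = -757724923/34304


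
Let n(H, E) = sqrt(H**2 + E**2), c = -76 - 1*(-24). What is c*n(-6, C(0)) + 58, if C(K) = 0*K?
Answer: -254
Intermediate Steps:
c = -52 (c = -76 + 24 = -52)
C(K) = 0
n(H, E) = sqrt(E**2 + H**2)
c*n(-6, C(0)) + 58 = -52*sqrt(0**2 + (-6)**2) + 58 = -52*sqrt(0 + 36) + 58 = -52*sqrt(36) + 58 = -52*6 + 58 = -312 + 58 = -254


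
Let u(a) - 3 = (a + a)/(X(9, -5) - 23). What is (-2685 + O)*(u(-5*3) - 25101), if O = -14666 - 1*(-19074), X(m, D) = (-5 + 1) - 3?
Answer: -43242131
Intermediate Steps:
X(m, D) = -7 (X(m, D) = -4 - 3 = -7)
u(a) = 3 - a/15 (u(a) = 3 + (a + a)/(-7 - 23) = 3 + (2*a)/(-30) = 3 + (2*a)*(-1/30) = 3 - a/15)
O = 4408 (O = -14666 + 19074 = 4408)
(-2685 + O)*(u(-5*3) - 25101) = (-2685 + 4408)*((3 - (-1)*3/3) - 25101) = 1723*((3 - 1/15*(-15)) - 25101) = 1723*((3 + 1) - 25101) = 1723*(4 - 25101) = 1723*(-25097) = -43242131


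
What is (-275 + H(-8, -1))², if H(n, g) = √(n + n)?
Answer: 75609 - 2200*I ≈ 75609.0 - 2200.0*I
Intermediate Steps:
H(n, g) = √2*√n (H(n, g) = √(2*n) = √2*√n)
(-275 + H(-8, -1))² = (-275 + √2*√(-8))² = (-275 + √2*(2*I*√2))² = (-275 + 4*I)²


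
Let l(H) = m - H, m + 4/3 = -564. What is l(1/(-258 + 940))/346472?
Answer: -1156675/708881712 ≈ -0.0016317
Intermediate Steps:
m = -1696/3 (m = -4/3 - 564 = -1696/3 ≈ -565.33)
l(H) = -1696/3 - H
l(1/(-258 + 940))/346472 = (-1696/3 - 1/(-258 + 940))/346472 = (-1696/3 - 1/682)*(1/346472) = -1156675/2046*1/346472 = -1156675/708881712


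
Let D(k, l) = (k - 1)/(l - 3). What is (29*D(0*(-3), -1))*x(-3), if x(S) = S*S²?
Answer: -783/4 ≈ -195.75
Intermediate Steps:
x(S) = S³
D(k, l) = (-1 + k)/(-3 + l)
(29*D(0*(-3), -1))*x(-3) = (29*((-1 + 0*(-3))/(-3 - 1)))*(-3)³ = (29*((-1 + 0)/(-4)))*(-27) = (29*(-¼*(-1)))*(-27) = (29*(¼))*(-27) = (29/4)*(-27) = -783/4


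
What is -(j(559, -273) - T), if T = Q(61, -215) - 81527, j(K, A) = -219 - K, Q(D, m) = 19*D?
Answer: -79590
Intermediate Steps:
T = -80368 (T = 19*61 - 81527 = 1159 - 81527 = -80368)
-(j(559, -273) - T) = -((-219 - 1*559) - 1*(-80368)) = -((-219 - 559) + 80368) = -(-778 + 80368) = -1*79590 = -79590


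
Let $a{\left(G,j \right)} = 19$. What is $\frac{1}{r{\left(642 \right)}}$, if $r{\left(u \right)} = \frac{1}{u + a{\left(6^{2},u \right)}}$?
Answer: $661$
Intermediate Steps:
$r{\left(u \right)} = \frac{1}{19 + u}$ ($r{\left(u \right)} = \frac{1}{u + 19} = \frac{1}{19 + u}$)
$\frac{1}{r{\left(642 \right)}} = \frac{1}{\frac{1}{19 + 642}} = \frac{1}{\frac{1}{661}} = 661$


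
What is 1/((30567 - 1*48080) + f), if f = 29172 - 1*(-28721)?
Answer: 1/40380 ≈ 2.4765e-5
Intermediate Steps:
f = 57893 (f = 29172 + 28721 = 57893)
1/((30567 - 1*48080) + f) = 1/((30567 - 1*48080) + 57893) = 1/((30567 - 48080) + 57893) = 1/(-17513 + 57893) = 1/40380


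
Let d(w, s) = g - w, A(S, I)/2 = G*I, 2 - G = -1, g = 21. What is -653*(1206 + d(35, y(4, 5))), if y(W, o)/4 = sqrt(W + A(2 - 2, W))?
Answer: -778376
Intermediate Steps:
G = 3 (G = 2 - 1*(-1) = 2 + 1 = 3)
A(S, I) = 6*I (A(S, I) = 2*(3*I) = 6*I)
y(W, o) = 4*sqrt(7)*sqrt(W) (y(W, o) = 4*sqrt(W + 6*W) = 4*sqrt(7*W) = 4*(sqrt(7)*sqrt(W)) = 4*sqrt(7)*sqrt(W))
d(w, s) = 21 - w
-653*(1206 + d(35, y(4, 5))) = -653*(1206 + (21 - 1*35)) = -653*(1206 + (21 - 35)) = -653*(1206 - 14) = -653*1192 = -778376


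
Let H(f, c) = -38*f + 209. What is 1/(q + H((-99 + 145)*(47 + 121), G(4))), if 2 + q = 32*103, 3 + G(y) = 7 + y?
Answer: -1/290161 ≈ -3.4464e-6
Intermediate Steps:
G(y) = 4 + y (G(y) = -3 + (7 + y) = 4 + y)
H(f, c) = 209 - 38*f
q = 3294 (q = -2 + 32*103 = -2 + 3296 = 3294)
1/(q + H((-99 + 145)*(47 + 121), G(4))) = 1/(3294 + (209 - 38*(-99 + 145)*(47 + 121))) = 1/(3294 + (209 - 1748*168)) = 1/(3294 + (209 - 38*7728)) = 1/(3294 + (209 - 293664)) = 1/(3294 - 293455) = 1/(-290161) = -1/290161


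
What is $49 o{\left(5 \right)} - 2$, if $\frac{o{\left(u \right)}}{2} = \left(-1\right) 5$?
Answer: $-492$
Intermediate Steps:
$o{\left(u \right)} = -10$ ($o{\left(u \right)} = 2 \left(\left(-1\right) 5\right) = 2 \left(-5\right) = -10$)
$49 o{\left(5 \right)} - 2 = 49 \left(-10\right) - 2 = -490 - 2 = -492$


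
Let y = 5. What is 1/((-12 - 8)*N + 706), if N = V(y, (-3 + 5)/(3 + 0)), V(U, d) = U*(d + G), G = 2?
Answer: 3/1318 ≈ 0.0022762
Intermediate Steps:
V(U, d) = U*(2 + d) (V(U, d) = U*(d + 2) = U*(2 + d))
N = 40/3 (N = 5*(2 + (-3 + 5)/(3 + 0)) = 5*(2 + 2/3) = 5*(2 + 2*(⅓)) = 5*(2 + ⅔) = 5*(8/3) = 40/3 ≈ 13.333)
1/((-12 - 8)*N + 706) = 1/((-12 - 8)*(40/3) + 706) = 1/(-20*40/3 + 706) = 1/(-800/3 + 706) = 1/(1318/3) = 3/1318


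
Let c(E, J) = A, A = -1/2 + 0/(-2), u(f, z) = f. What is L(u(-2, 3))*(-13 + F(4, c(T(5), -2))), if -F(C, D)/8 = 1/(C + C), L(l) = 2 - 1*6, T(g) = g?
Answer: 56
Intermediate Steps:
L(l) = -4 (L(l) = 2 - 6 = -4)
A = -½ (A = -1*½ + 0*(-½) = -½ + 0 = -½ ≈ -0.50000)
c(E, J) = -½
F(C, D) = -4/C (F(C, D) = -8/(C + C) = -8*1/(2*C) = -4/C)
L(u(-2, 3))*(-13 + F(4, c(T(5), -2))) = -4*(-13 - 4/4) = -4*(-13 - 4*¼) = -4*(-13 - 1) = -4*(-14) = 56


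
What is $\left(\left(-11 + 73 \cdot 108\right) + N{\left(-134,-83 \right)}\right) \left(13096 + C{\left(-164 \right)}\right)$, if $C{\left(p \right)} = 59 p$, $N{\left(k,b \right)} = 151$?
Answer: $27442080$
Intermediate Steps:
$\left(\left(-11 + 73 \cdot 108\right) + N{\left(-134,-83 \right)}\right) \left(13096 + C{\left(-164 \right)}\right) = \left(\left(-11 + 73 \cdot 108\right) + 151\right) \left(13096 + 59 \left(-164\right)\right) = \left(\left(-11 + 7884\right) + 151\right) \left(13096 - 9676\right) = \left(7873 + 151\right) 3420 = 8024 \cdot 3420 = 27442080$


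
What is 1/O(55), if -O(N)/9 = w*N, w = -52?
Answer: 1/25740 ≈ 3.8850e-5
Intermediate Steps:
O(N) = 468*N (O(N) = -(-468)*N = 468*N)
1/O(55) = 1/(468*55) = 1/25740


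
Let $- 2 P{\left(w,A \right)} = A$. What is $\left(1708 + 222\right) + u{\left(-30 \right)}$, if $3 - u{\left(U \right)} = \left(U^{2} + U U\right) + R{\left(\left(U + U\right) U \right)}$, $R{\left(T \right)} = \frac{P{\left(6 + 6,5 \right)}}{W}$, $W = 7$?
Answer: $\frac{1867}{14} \approx 133.36$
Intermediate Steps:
$P{\left(w,A \right)} = - \frac{A}{2}$
$R{\left(T \right)} = - \frac{5}{14}$ ($R{\left(T \right)} = \frac{\left(- \frac{1}{2}\right) 5}{7} = \left(- \frac{5}{2}\right) \frac{1}{7} = - \frac{5}{14}$)
$u{\left(U \right)} = \frac{47}{14} - 2 U^{2}$ ($u{\left(U \right)} = 3 - \left(\left(U^{2} + U U\right) - \frac{5}{14}\right) = 3 - \left(\left(U^{2} + U^{2}\right) - \frac{5}{14}\right) = 3 - \left(2 U^{2} - \frac{5}{14}\right) = 3 - \left(- \frac{5}{14} + 2 U^{2}\right) = \frac{47}{14} - 2 U^{2}$)
$\left(1708 + 222\right) + u{\left(-30 \right)} = \left(1708 + 222\right) + \left(\frac{47}{14} - 2 \left(-30\right)^{2}\right) = 1930 + \left(\frac{47}{14} - 1800\right) = 1930 - \frac{25153}{14} = \frac{1867}{14}$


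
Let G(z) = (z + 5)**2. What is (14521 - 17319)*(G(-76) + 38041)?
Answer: -120543436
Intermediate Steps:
G(z) = (5 + z)**2
(14521 - 17319)*(G(-76) + 38041) = (14521 - 17319)*((5 - 76)**2 + 38041) = -2798*((-71)**2 + 38041) = -2798*(5041 + 38041) = -2798*43082 = -120543436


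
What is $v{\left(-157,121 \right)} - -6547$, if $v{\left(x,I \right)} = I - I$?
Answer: $6547$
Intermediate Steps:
$v{\left(x,I \right)} = 0$
$v{\left(-157,121 \right)} - -6547 = 0 - -6547 = 0 + 6547 = 6547$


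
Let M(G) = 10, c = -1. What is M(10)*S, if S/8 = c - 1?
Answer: -160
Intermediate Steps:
S = -16 (S = 8*(-1 - 1) = 8*(-2) = -16)
M(10)*S = 10*(-16) = -160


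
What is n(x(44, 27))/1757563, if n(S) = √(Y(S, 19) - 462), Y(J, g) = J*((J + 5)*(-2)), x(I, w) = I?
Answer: I*√4774/1757563 ≈ 3.9312e-5*I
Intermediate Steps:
Y(J, g) = J*(-10 - 2*J) (Y(J, g) = J*((5 + J)*(-2)) = J*(-10 - 2*J))
n(S) = √(-462 - 2*S*(5 + S)) (n(S) = √(-2*S*(5 + S) - 462) = √(-462 - 2*S*(5 + S)))
n(x(44, 27))/1757563 = (√2*√(-231 - 1*44*(5 + 44)))/1757563 = (√2*√(-231 - 1*44*49))*(1/1757563) = (√2*√(-231 - 2156))*(1/1757563) = (√2*√(-2387))*(1/1757563) = (√2*(I*√2387))*(1/1757563) = (I*√4774)*(1/1757563) = I*√4774/1757563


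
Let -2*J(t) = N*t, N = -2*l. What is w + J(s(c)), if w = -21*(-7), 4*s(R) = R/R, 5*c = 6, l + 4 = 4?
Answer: 147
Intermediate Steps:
l = 0 (l = -4 + 4 = 0)
c = 6/5 (c = (⅕)*6 = 6/5 ≈ 1.2000)
s(R) = ¼ (s(R) = (R/R)/4 = (¼)*1 = ¼)
N = 0 (N = -2*0 = 0)
w = 147
J(t) = 0 (J(t) = -0*t = -½*0 = 0)
w + J(s(c)) = 147 + 0 = 147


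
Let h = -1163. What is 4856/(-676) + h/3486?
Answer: -4428551/589134 ≈ -7.5171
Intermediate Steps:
4856/(-676) + h/3486 = 4856/(-676) - 1163/3486 = 4856*(-1/676) - 1163*1/3486 = -1214/169 - 1163/3486 = -4428551/589134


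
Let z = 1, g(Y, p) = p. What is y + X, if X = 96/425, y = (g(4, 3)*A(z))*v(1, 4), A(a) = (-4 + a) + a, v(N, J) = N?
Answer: -2454/425 ≈ -5.7741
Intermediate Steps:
A(a) = -4 + 2*a
y = -6 (y = (3*(-4 + 2*1))*1 = (3*(-4 + 2))*1 = (3*(-2))*1 = -6*1 = -6)
X = 96/425 (X = 96*(1/425) = 96/425 ≈ 0.22588)
y + X = -6 + 96/425 = -2454/425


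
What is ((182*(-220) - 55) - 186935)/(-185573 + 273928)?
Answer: -45406/17671 ≈ -2.5695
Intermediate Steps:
((182*(-220) - 55) - 186935)/(-185573 + 273928) = ((-40040 - 55) - 186935)/88355 = (-40095 - 186935)*(1/88355) = -227030*1/88355 = -45406/17671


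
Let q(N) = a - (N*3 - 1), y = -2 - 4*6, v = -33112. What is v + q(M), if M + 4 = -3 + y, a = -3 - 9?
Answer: -33024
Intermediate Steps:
y = -26 (y = -2 - 24 = -26)
a = -12
M = -33 (M = -4 + (-3 - 26) = -4 - 29 = -33)
q(N) = -11 - 3*N (q(N) = -12 - (N*3 - 1) = -12 - (3*N - 1) = -12 - (-1 + 3*N) = -12 + (1 - 3*N) = -11 - 3*N)
v + q(M) = -33112 + (-11 - 3*(-33)) = -33112 + (-11 + 99) = -33112 + 88 = -33024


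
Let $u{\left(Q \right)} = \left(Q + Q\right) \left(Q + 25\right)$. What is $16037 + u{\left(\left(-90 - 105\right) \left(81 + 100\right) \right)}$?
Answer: $2489725337$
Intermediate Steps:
$u{\left(Q \right)} = 2 Q \left(25 + Q\right)$
$16037 + u{\left(\left(-90 - 105\right) \left(81 + 100\right) \right)} = 16037 + 2 \left(-90 - 105\right) \left(81 + 100\right) \left(25 + \left(-90 - 105\right) \left(81 + 100\right)\right) = 16037 + 2 \left(\left(-195\right) 181\right) \left(25 - 35295\right) = 16037 + 2 \left(-35295\right) \left(25 - 35295\right) = 16037 + 2 \left(-35295\right) \left(-35270\right) = 16037 + 2489709300 = 2489725337$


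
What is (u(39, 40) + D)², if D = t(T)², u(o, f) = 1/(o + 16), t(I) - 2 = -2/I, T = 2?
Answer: 3136/3025 ≈ 1.0367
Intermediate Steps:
t(I) = 2 - 2/I
u(o, f) = 1/(16 + o)
D = 1 (D = (2 - 2/2)² = (2 - 2*½)² = (2 - 1)² = 1² = 1)
(u(39, 40) + D)² = (1/(16 + 39) + 1)² = (1/55 + 1)² = (56/55)² = 3136/3025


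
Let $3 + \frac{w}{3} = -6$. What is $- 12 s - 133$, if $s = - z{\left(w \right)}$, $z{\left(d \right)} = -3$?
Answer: $-169$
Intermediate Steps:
$w = -27$ ($w = -9 + 3 \left(-6\right) = -9 - 18 = -27$)
$s = 3$ ($s = \left(-1\right) \left(-3\right) = 3$)
$- 12 s - 133 = \left(-12\right) 3 - 133 = -36 - 133 = -169$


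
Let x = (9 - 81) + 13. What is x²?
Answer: 3481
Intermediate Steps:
x = -59 (x = -72 + 13 = -59)
x² = (-59)² = 3481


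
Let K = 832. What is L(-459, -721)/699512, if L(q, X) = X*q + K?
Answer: 30161/63592 ≈ 0.47429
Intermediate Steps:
L(q, X) = 832 + X*q (L(q, X) = X*q + 832 = 832 + X*q)
L(-459, -721)/699512 = (832 - 721*(-459))/699512 = (832 + 330939)*(1/699512) = 331771*(1/699512) = 30161/63592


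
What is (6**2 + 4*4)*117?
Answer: 6084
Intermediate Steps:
(6**2 + 4*4)*117 = (36 + 16)*117 = 52*117 = 6084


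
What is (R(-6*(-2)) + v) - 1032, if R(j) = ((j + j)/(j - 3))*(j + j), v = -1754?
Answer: -2722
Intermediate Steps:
R(j) = 4*j**2/(-3 + j) (R(j) = ((2*j)/(-3 + j))*(2*j) = (2*j/(-3 + j))*(2*j) = 4*j**2/(-3 + j))
(R(-6*(-2)) + v) - 1032 = (4*(-6*(-2))**2/(-3 - 6*(-2)) - 1754) - 1032 = (4*12**2/(-3 + 12) - 1754) - 1032 = (4*144/9 - 1754) - 1032 = (4*144*(1/9) - 1754) - 1032 = (64 - 1754) - 1032 = -1690 - 1032 = -2722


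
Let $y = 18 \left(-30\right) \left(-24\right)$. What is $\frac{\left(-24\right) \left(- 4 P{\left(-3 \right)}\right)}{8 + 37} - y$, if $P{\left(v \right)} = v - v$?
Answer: $-12960$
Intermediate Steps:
$P{\left(v \right)} = 0$
$y = 12960$ ($y = \left(-540\right) \left(-24\right) = 12960$)
$\frac{\left(-24\right) \left(- 4 P{\left(-3 \right)}\right)}{8 + 37} - y = \frac{\left(-24\right) \left(\left(-4\right) 0\right)}{8 + 37} - 12960 = \frac{\left(-24\right) 0}{45} - 12960 = 0 \cdot \frac{1}{45} - 12960 = 0 - 12960 = -12960$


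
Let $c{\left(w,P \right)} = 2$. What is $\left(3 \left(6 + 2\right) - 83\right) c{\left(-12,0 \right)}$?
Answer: $-118$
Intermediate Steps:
$\left(3 \left(6 + 2\right) - 83\right) c{\left(-12,0 \right)} = \left(3 \left(6 + 2\right) - 83\right) 2 = \left(3 \cdot 8 - 83\right) 2 = \left(24 - 83\right) 2 = \left(-59\right) 2 = -118$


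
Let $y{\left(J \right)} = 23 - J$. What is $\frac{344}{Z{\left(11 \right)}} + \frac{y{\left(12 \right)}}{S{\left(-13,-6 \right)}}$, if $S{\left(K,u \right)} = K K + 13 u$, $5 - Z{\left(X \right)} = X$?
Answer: $- \frac{15619}{273} \approx -57.212$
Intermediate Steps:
$Z{\left(X \right)} = 5 - X$
$S{\left(K,u \right)} = K^{2} + 13 u$
$\frac{344}{Z{\left(11 \right)}} + \frac{y{\left(12 \right)}}{S{\left(-13,-6 \right)}} = \frac{344}{5 - 11} + \frac{23 - 12}{\left(-13\right)^{2} + 13 \left(-6\right)} = \frac{344}{5 - 11} + \frac{23 - 12}{169 - 78} = \frac{344}{-6} + \frac{11}{91} = 344 \left(- \frac{1}{6}\right) + 11 \cdot \frac{1}{91} = - \frac{172}{3} + \frac{11}{91} = - \frac{15619}{273}$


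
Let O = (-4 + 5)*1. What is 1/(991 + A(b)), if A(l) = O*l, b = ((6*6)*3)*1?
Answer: 1/1099 ≈ 0.00090992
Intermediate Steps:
O = 1 (O = 1*1 = 1)
b = 108 (b = (36*3)*1 = 108*1 = 108)
A(l) = l (A(l) = 1*l = l)
1/(991 + A(b)) = 1/(991 + 108) = 1/1099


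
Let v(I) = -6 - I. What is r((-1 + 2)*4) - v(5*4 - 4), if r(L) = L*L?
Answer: 38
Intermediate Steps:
r(L) = L**2
r((-1 + 2)*4) - v(5*4 - 4) = ((-1 + 2)*4)**2 - (-6 - (5*4 - 4)) = (1*4)**2 - (-6 - (20 - 4)) = 4**2 - (-6 - 1*16) = 16 - (-6 - 16) = 16 - 1*(-22) = 16 + 22 = 38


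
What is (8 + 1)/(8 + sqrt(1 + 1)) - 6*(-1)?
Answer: 222/31 - 9*sqrt(2)/62 ≈ 6.9560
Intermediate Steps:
(8 + 1)/(8 + sqrt(1 + 1)) - 6*(-1) = 9/(8 + sqrt(2)) + 6 = 6 + 9/(8 + sqrt(2))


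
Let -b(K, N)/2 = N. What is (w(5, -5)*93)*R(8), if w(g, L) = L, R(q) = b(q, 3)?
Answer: 2790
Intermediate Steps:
b(K, N) = -2*N
R(q) = -6 (R(q) = -2*3 = -6)
(w(5, -5)*93)*R(8) = -5*93*(-6) = -465*(-6) = 2790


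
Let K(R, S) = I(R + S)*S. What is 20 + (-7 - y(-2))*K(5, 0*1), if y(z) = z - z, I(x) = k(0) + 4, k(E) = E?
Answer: 20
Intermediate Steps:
I(x) = 4 (I(x) = 0 + 4 = 4)
y(z) = 0
K(R, S) = 4*S
20 + (-7 - y(-2))*K(5, 0*1) = 20 + (-7 - 1*0)*(4*(0*1)) = 20 + (-7 + 0)*(4*0) = 20 - 7*0 = 20 + 0 = 20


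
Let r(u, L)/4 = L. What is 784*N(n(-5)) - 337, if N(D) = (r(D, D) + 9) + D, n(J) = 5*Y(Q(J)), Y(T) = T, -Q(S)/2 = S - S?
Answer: 6719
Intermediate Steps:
Q(S) = 0 (Q(S) = -2*(S - S) = -2*0 = 0)
r(u, L) = 4*L
n(J) = 0 (n(J) = 5*0 = 0)
N(D) = 9 + 5*D (N(D) = (4*D + 9) + D = (9 + 4*D) + D = 9 + 5*D)
784*N(n(-5)) - 337 = 784*(9 + 5*0) - 337 = 784*(9 + 0) - 337 = 784*9 - 337 = 7056 - 337 = 6719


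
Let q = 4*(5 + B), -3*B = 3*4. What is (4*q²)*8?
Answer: 512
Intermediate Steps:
B = -4 ≈ -4.0000
q = 4 (q = 4*(5 - 4) = 4*1 = 4)
(4*q²)*8 = (4*4²)*8 = (4*16)*8 = 64*8 = 512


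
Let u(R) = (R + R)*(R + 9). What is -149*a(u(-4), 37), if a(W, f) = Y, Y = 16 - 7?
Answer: -1341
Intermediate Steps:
Y = 9
u(R) = 2*R*(9 + R) (u(R) = (2*R)*(9 + R) = 2*R*(9 + R))
a(W, f) = 9
-149*a(u(-4), 37) = -149*9 = -1341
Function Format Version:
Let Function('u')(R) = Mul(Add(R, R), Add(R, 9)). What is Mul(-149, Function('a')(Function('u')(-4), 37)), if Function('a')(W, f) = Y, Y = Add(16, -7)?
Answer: -1341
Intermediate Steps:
Y = 9
Function('u')(R) = Mul(2, R, Add(9, R)) (Function('u')(R) = Mul(Mul(2, R), Add(9, R)) = Mul(2, R, Add(9, R)))
Function('a')(W, f) = 9
Mul(-149, Function('a')(Function('u')(-4), 37)) = Mul(-149, 9) = -1341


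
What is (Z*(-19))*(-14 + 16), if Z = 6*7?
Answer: -1596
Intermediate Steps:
Z = 42
(Z*(-19))*(-14 + 16) = (42*(-19))*(-14 + 16) = -798*2 = -1596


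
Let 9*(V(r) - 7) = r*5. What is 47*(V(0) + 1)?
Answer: 376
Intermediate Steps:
V(r) = 7 + 5*r/9 (V(r) = 7 + (r*5)/9 = 7 + (5*r)/9 = 7 + 5*r/9)
47*(V(0) + 1) = 47*((7 + (5/9)*0) + 1) = 47*((7 + 0) + 1) = 47*(7 + 1) = 47*8 = 376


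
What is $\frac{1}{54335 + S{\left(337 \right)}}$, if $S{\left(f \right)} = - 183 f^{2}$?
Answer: $- \frac{1}{20728792} \approx -4.8242 \cdot 10^{-8}$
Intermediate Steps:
$\frac{1}{54335 + S{\left(337 \right)}} = \frac{1}{54335 - 183 \cdot 337^{2}} = \frac{1}{54335 - 20783127} = \frac{1}{-20728792} = - \frac{1}{20728792}$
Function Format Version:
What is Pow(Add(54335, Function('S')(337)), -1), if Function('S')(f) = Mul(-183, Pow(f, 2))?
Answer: Rational(-1, 20728792) ≈ -4.8242e-8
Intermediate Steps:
Pow(Add(54335, Function('S')(337)), -1) = Pow(Add(54335, Mul(-183, Pow(337, 2))), -1) = Pow(Add(54335, Mul(-183, 113569)), -1) = Pow(Add(54335, -20783127), -1) = Pow(-20728792, -1) = Rational(-1, 20728792)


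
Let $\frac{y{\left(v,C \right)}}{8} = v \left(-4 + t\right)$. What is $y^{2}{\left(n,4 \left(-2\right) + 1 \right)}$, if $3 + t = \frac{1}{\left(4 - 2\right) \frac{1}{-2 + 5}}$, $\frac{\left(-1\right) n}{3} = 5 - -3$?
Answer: $1115136$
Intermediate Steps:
$n = -24$ ($n = - 3 \left(5 - -3\right) = - 3 \left(5 + 3\right) = \left(-3\right) 8 = -24$)
$t = - \frac{3}{2}$ ($t = -3 + \frac{1}{\left(4 - 2\right) \frac{1}{-2 + 5}} = -3 + \frac{1}{2 \cdot \frac{1}{3}} = -3 + \frac{1}{\frac{2}{3}} = -3 + \frac{3}{2} = - \frac{3}{2} \approx -1.5$)
$y{\left(v,C \right)} = - 44 v$ ($y{\left(v,C \right)} = 8 v \left(-4 - \frac{3}{2}\right) = 8 v \left(- \frac{11}{2}\right) = 8 \left(- \frac{11 v}{2}\right) = - 44 v$)
$y^{2}{\left(n,4 \left(-2\right) + 1 \right)} = \left(\left(-44\right) \left(-24\right)\right)^{2} = 1056^{2} = 1115136$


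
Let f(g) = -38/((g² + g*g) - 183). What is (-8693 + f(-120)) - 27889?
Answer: -1046867132/28617 ≈ -36582.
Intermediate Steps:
f(g) = -38/(-183 + 2*g²) (f(g) = -38/((g² + g²) - 183) = -38/(2*g² - 183) = -38/(-183 + 2*g²))
(-8693 + f(-120)) - 27889 = (-8693 - 38/(-183 + 2*(-120)²)) - 27889 = (-8693 - 38/(-183 + 2*14400)) - 27889 = (-8693 - 38/(-183 + 28800)) - 27889 = (-8693 - 38/28617) - 27889 = -248767619/28617 - 27889 = -1046867132/28617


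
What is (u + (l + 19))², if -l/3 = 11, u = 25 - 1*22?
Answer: 121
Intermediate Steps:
u = 3 (u = 25 - 22 = 3)
l = -33 (l = -3*11 = -33)
(u + (l + 19))² = (3 + (-33 + 19))² = (3 - 14)² = (-11)² = 121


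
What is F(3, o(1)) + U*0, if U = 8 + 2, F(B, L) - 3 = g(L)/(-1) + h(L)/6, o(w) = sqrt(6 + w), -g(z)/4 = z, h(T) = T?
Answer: 3 + 25*sqrt(7)/6 ≈ 14.024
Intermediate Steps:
g(z) = -4*z
F(B, L) = 3 + 25*L/6 (F(B, L) = 3 + (-4*L/(-1) + L/6) = 3 + (-4*L*(-1) + L*(1/6)) = 3 + (4*L + L/6) = 3 + 25*L/6)
U = 10
F(3, o(1)) + U*0 = (3 + 25*sqrt(6 + 1)/6) + 10*0 = (3 + 25*sqrt(7)/6) + 0 = 3 + 25*sqrt(7)/6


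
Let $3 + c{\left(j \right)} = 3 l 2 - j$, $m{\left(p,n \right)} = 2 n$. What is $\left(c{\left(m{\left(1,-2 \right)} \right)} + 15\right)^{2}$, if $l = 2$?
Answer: $784$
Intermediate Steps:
$c{\left(j \right)} = 9 - j$ ($c{\left(j \right)} = -3 - \left(j - 3 \cdot 2 \cdot 2\right) = -3 - \left(-12 + j\right) = 9 - j$)
$\left(c{\left(m{\left(1,-2 \right)} \right)} + 15\right)^{2} = \left(\left(9 - 2 \left(-2\right)\right) + 15\right)^{2} = \left(\left(9 - -4\right) + 15\right)^{2} = \left(\left(9 + 4\right) + 15\right)^{2} = \left(13 + 15\right)^{2} = 28^{2} = 784$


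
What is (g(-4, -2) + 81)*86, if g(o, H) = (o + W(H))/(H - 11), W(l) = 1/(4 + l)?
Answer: 90859/13 ≈ 6989.2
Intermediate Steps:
g(o, H) = (o + 1/(4 + H))/(-11 + H) (g(o, H) = (o + 1/(4 + H))/(H - 11) = (o + 1/(4 + H))/(-11 + H))
(g(-4, -2) + 81)*86 = ((1 - 4*(4 - 2))/((-11 - 2)*(4 - 2)) + 81)*86 = ((1 - 4*2)/(-13*2) + 81)*86 = (-1/13*½*(1 - 8) + 81)*86 = (-1/13*½*(-7) + 81)*86 = (7/26 + 81)*86 = (2113/26)*86 = 90859/13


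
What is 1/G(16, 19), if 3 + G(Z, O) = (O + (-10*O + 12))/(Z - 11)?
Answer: -5/174 ≈ -0.028736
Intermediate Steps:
G(Z, O) = -3 + (12 - 9*O)/(-11 + Z) (G(Z, O) = -3 + (O + (-10*O + 12))/(Z - 11) = -3 + (O + (12 - 10*O))/(-11 + Z) = -3 + (12 - 9*O)/(-11 + Z))
1/G(16, 19) = 1/(3*(15 - 1*16 - 3*19)/(-11 + 16)) = 1/(3*(15 - 16 - 57)/5) = 1/(3*(1/5)*(-58)) = 1/(-174/5) = -5/174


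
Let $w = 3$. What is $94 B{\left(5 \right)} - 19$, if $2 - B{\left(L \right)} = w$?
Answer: $-113$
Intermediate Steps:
$B{\left(L \right)} = -1$ ($B{\left(L \right)} = 2 - 3 = -1$)
$94 B{\left(5 \right)} - 19 = 94 \left(-1\right) - 19 = -94 - 19 = -113$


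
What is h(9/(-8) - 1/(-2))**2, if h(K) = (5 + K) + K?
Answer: 225/16 ≈ 14.063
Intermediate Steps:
h(K) = 5 + 2*K
h(9/(-8) - 1/(-2))**2 = (5 + 2*(9/(-8) - 1/(-2)))**2 = (5 + 2*(9*(-1/8) - 1*(-1/2)))**2 = (5 + 2*(-9/8 + 1/2))**2 = (5 + 2*(-5/8))**2 = (5 - 5/4)**2 = (15/4)**2 = 225/16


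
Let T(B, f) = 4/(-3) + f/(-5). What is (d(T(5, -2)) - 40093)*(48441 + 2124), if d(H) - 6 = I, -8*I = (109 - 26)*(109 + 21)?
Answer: -8380794795/4 ≈ -2.0952e+9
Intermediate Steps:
I = -5395/4 (I = -(109 - 26)*(109 + 21)/8 = -83*130/8 = -1/8*10790 = -5395/4 ≈ -1348.8)
T(B, f) = -4/3 - f/5 (T(B, f) = 4*(-1/3) + f*(-1/5) = -4/3 - f/5)
d(H) = -5371/4 (d(H) = 6 - 5395/4 = -5371/4)
(d(T(5, -2)) - 40093)*(48441 + 2124) = (-5371/4 - 40093)*(48441 + 2124) = -165743/4*50565 = -8380794795/4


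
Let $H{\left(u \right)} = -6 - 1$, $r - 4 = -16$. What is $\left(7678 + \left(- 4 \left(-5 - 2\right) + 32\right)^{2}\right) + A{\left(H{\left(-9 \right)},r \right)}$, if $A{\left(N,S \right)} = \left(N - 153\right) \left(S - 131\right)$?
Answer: $34158$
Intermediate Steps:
$r = -12$ ($r = 4 - 16 = -12$)
$H{\left(u \right)} = -7$
$A{\left(N,S \right)} = \left(-153 + N\right) \left(-131 + S\right)$
$\left(7678 + \left(- 4 \left(-5 - 2\right) + 32\right)^{2}\right) + A{\left(H{\left(-9 \right)},r \right)} = \left(7678 + \left(- 4 \left(-5 - 2\right) + 32\right)^{2}\right) - -22880 = \left(7678 + \left(- 4 \left(-5 - 2\right) + 32\right)^{2}\right) + \left(20043 + 1836 + 917 + 84\right) = \left(7678 + \left(\left(-4\right) \left(-7\right) + 32\right)^{2}\right) + 22880 = \left(7678 + \left(28 + 32\right)^{2}\right) + 22880 = \left(7678 + 60^{2}\right) + 22880 = \left(7678 + 3600\right) + 22880 = 11278 + 22880 = 34158$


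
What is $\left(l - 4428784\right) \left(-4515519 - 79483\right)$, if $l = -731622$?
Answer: $23712075890812$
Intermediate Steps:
$\left(l - 4428784\right) \left(-4515519 - 79483\right) = \left(-731622 - 4428784\right) \left(-4515519 - 79483\right) = \left(-5160406\right) \left(-4595002\right) = 23712075890812$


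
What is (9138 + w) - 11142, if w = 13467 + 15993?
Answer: 27456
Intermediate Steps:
w = 29460
(9138 + w) - 11142 = (9138 + 29460) - 11142 = 38598 - 11142 = 27456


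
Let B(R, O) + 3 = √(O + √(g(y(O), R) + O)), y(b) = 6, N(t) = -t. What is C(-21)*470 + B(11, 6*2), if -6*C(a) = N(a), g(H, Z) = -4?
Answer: -1648 + √(12 + 2*√2) ≈ -1644.1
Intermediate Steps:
B(R, O) = -3 + √(O + √(-4 + O))
C(a) = a/6 (C(a) = -(-1)*a/6 = a/6)
C(-21)*470 + B(11, 6*2) = ((⅙)*(-21))*470 + (-3 + √(6*2 + √(-4 + 6*2))) = -7/2*470 + (-3 + √(12 + √(-4 + 12))) = -1645 + (-3 + √(12 + √8)) = -1645 + (-3 + √(12 + 2*√2)) = -1648 + √(12 + 2*√2)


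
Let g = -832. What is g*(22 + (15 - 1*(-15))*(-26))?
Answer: 630656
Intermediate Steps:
g*(22 + (15 - 1*(-15))*(-26)) = -832*(22 + (15 - 1*(-15))*(-26)) = -832*(22 + (15 + 15)*(-26)) = -832*(22 + 30*(-26)) = -832*(22 - 780) = -832*(-758) = 630656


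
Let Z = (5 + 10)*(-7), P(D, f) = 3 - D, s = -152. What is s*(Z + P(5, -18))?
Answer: 16264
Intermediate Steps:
Z = -105 (Z = 15*(-7) = -105)
s*(Z + P(5, -18)) = -152*(-105 + (3 - 1*5)) = -152*(-105 + (3 - 5)) = -152*(-105 - 2) = -152*(-107) = 16264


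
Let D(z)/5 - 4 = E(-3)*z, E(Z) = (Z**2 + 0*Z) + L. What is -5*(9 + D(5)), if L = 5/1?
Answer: -1895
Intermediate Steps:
L = 5 (L = 5*1 = 5)
E(Z) = 5 + Z**2 (E(Z) = (Z**2 + 0*Z) + 5 = (Z**2 + 0) + 5 = Z**2 + 5 = 5 + Z**2)
D(z) = 20 + 70*z (D(z) = 20 + 5*((5 + (-3)**2)*z) = 20 + 5*((5 + 9)*z) = 20 + 5*(14*z) = 20 + 70*z)
-5*(9 + D(5)) = -5*(9 + (20 + 70*5)) = -5*(9 + (20 + 350)) = -5*(9 + 370) = -5*379 = -1895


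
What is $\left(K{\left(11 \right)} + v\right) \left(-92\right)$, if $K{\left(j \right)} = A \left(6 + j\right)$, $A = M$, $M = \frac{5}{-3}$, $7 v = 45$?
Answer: $\frac{42320}{21} \approx 2015.2$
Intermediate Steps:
$v = \frac{45}{7}$ ($v = \frac{1}{7} \cdot 45 = \frac{45}{7} \approx 6.4286$)
$M = - \frac{5}{3}$ ($M = 5 \left(- \frac{1}{3}\right) = - \frac{5}{3} \approx -1.6667$)
$A = - \frac{5}{3} \approx -1.6667$
$K{\left(j \right)} = -10 - \frac{5 j}{3}$ ($K{\left(j \right)} = - \frac{5 \left(6 + j\right)}{3} = -10 - \frac{5 j}{3}$)
$\left(K{\left(11 \right)} + v\right) \left(-92\right) = \left(\left(-10 - \frac{55}{3}\right) + \frac{45}{7}\right) \left(-92\right) = \left(- \frac{85}{3} + \frac{45}{7}\right) \left(-92\right) = \left(- \frac{460}{21}\right) \left(-92\right) = \frac{42320}{21}$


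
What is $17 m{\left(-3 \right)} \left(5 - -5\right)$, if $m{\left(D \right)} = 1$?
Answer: $170$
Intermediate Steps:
$17 m{\left(-3 \right)} \left(5 - -5\right) = 17 \cdot 1 \left(5 - -5\right) = 17 \left(5 + 5\right) = 17 \cdot 10 = 170$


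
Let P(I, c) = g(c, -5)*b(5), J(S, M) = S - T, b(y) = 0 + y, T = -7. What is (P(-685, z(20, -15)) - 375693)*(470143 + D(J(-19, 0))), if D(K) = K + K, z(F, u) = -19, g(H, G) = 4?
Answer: -176611015087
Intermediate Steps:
b(y) = y
J(S, M) = 7 + S (J(S, M) = S - 1*(-7) = S + 7 = 7 + S)
P(I, c) = 20 (P(I, c) = 4*5 = 20)
D(K) = 2*K
(P(-685, z(20, -15)) - 375693)*(470143 + D(J(-19, 0))) = (20 - 375693)*(470143 + 2*(7 - 19)) = -375673*(470143 + 2*(-12)) = -375673*(470143 - 24) = -375673*470119 = -176611015087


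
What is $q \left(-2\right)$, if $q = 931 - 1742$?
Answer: $1622$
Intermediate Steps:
$q = -811$ ($q = 931 - 1742 = -811$)
$q \left(-2\right) = \left(-811\right) \left(-2\right) = 1622$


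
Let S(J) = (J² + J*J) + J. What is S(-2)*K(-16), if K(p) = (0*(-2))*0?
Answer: 0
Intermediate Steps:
S(J) = J + 2*J² (S(J) = (J² + J²) + J = 2*J² + J = J + 2*J²)
K(p) = 0 (K(p) = 0*0 = 0)
S(-2)*K(-16) = -2*(1 + 2*(-2))*0 = -2*(1 - 4)*0 = -2*(-3)*0 = 6*0 = 0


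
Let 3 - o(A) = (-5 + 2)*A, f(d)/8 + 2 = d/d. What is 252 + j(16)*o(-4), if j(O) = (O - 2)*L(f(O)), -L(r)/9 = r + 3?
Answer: -5418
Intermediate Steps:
f(d) = -8 (f(d) = -16 + 8*(d/d) = -16 + 8*1 = -16 + 8 = -8)
L(r) = -27 - 9*r (L(r) = -9*(r + 3) = -9*(3 + r) = -27 - 9*r)
o(A) = 3 + 3*A (o(A) = 3 - (-5 + 2)*A = 3 - (-3)*A = 3 + 3*A)
j(O) = -90 + 45*O (j(O) = (O - 2)*(-27 - 9*(-8)) = (-2 + O)*(-27 + 72) = (-2 + O)*45 = -90 + 45*O)
252 + j(16)*o(-4) = 252 + (-90 + 45*16)*(3 + 3*(-4)) = 252 + (-90 + 720)*(3 - 12) = 252 + 630*(-9) = 252 - 5670 = -5418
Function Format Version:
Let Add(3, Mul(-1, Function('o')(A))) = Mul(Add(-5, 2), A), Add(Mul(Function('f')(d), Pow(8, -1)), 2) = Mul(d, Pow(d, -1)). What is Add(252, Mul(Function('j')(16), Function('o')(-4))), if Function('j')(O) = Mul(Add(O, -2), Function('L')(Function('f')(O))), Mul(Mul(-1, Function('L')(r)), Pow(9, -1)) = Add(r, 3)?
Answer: -5418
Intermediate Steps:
Function('f')(d) = -8 (Function('f')(d) = Add(-16, Mul(8, Mul(d, Pow(d, -1)))) = Add(-16, Mul(8, 1)) = Add(-16, 8) = -8)
Function('L')(r) = Add(-27, Mul(-9, r)) (Function('L')(r) = Mul(-9, Add(r, 3)) = Mul(-9, Add(3, r)) = Add(-27, Mul(-9, r)))
Function('o')(A) = Add(3, Mul(3, A)) (Function('o')(A) = Add(3, Mul(-1, Mul(Add(-5, 2), A))) = Add(3, Mul(-1, Mul(-3, A))) = Add(3, Mul(3, A)))
Function('j')(O) = Add(-90, Mul(45, O)) (Function('j')(O) = Mul(Add(O, -2), Add(-27, Mul(-9, -8))) = Mul(Add(-2, O), Add(-27, 72)) = Mul(Add(-2, O), 45) = Add(-90, Mul(45, O)))
Add(252, Mul(Function('j')(16), Function('o')(-4))) = Add(252, Mul(Add(-90, Mul(45, 16)), Add(3, Mul(3, -4)))) = Add(252, Mul(Add(-90, 720), Add(3, -12))) = Add(252, Mul(630, -9)) = Add(252, -5670) = -5418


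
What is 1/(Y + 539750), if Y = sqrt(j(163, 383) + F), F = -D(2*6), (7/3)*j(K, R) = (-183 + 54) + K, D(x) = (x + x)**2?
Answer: 377825/203931044143 - I*sqrt(27510)/2039310441430 ≈ 1.8527e-6 - 8.1332e-11*I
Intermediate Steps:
D(x) = 4*x**2 (D(x) = (2*x)**2 = 4*x**2)
j(K, R) = -387/7 + 3*K/7 (j(K, R) = 3*((-183 + 54) + K)/7 = 3*(-129 + K)/7 = -387/7 + 3*K/7)
F = -576 (F = -4*(2*6)**2 = -4*12**2 = -4*144 = -1*576 = -576)
Y = I*sqrt(27510)/7 (Y = sqrt((-387/7 + (3/7)*163) - 576) = sqrt((-387/7 + 489/7) - 576) = sqrt(102/7 - 576) = sqrt(-3930/7) = I*sqrt(27510)/7 ≈ 23.694*I)
1/(Y + 539750) = 1/(I*sqrt(27510)/7 + 539750) = 1/(539750 + I*sqrt(27510)/7)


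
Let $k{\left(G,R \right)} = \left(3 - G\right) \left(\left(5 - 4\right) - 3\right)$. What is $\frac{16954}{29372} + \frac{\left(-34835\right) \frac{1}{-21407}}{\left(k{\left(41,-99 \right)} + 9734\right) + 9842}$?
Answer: $\frac{254764557317}{441304191836} \approx 0.5773$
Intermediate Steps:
$k{\left(G,R \right)} = -6 + 2 G$ ($k{\left(G,R \right)} = \left(3 - G\right) \left(1 - 3\right) = \left(3 - G\right) \left(-2\right) = -6 + 2 G$)
$\frac{16954}{29372} + \frac{\left(-34835\right) \frac{1}{-21407}}{\left(k{\left(41,-99 \right)} + 9734\right) + 9842} = \frac{16954}{29372} + \frac{\left(-34835\right) \frac{1}{-21407}}{\left(\left(-6 + 2 \cdot 41\right) + 9734\right) + 9842} = 16954 \cdot \frac{1}{29372} + \frac{\left(-34835\right) \left(- \frac{1}{21407}\right)}{\left(\left(-6 + 82\right) + 9734\right) + 9842} = \frac{1211}{2098} + \frac{34835}{21407 \left(\left(76 + 9734\right) + 9842\right)} = \frac{1211}{2098} + \frac{34835}{21407 \left(9810 + 9842\right)} = \frac{1211}{2098} + \frac{34835}{21407 \cdot 19652} = \frac{1211}{2098} + \frac{34835}{21407} \cdot \frac{1}{19652} = \frac{1211}{2098} + \frac{34835}{420690364} = \frac{254764557317}{441304191836}$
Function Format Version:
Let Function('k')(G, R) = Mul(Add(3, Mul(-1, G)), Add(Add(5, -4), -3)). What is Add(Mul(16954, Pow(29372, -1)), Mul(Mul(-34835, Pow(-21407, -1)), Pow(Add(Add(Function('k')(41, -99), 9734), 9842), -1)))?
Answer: Rational(254764557317, 441304191836) ≈ 0.57730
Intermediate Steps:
Function('k')(G, R) = Add(-6, Mul(2, G)) (Function('k')(G, R) = Mul(Add(3, Mul(-1, G)), Add(1, -3)) = Mul(Add(3, Mul(-1, G)), -2) = Add(-6, Mul(2, G)))
Add(Mul(16954, Pow(29372, -1)), Mul(Mul(-34835, Pow(-21407, -1)), Pow(Add(Add(Function('k')(41, -99), 9734), 9842), -1))) = Add(Mul(16954, Pow(29372, -1)), Mul(Mul(-34835, Pow(-21407, -1)), Pow(Add(Add(Add(-6, Mul(2, 41)), 9734), 9842), -1))) = Add(Mul(16954, Rational(1, 29372)), Mul(Mul(-34835, Rational(-1, 21407)), Pow(Add(Add(Add(-6, 82), 9734), 9842), -1))) = Add(Rational(1211, 2098), Mul(Rational(34835, 21407), Pow(Add(Add(76, 9734), 9842), -1))) = Add(Rational(1211, 2098), Mul(Rational(34835, 21407), Pow(Add(9810, 9842), -1))) = Add(Rational(1211, 2098), Mul(Rational(34835, 21407), Pow(19652, -1))) = Add(Rational(1211, 2098), Mul(Rational(34835, 21407), Rational(1, 19652))) = Add(Rational(1211, 2098), Rational(34835, 420690364)) = Rational(254764557317, 441304191836)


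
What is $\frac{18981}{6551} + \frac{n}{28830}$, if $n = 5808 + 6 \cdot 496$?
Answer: $\frac{100794369}{31477555} \approx 3.2021$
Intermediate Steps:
$n = 8784$ ($n = 5808 + 2976 = 8784$)
$\frac{18981}{6551} + \frac{n}{28830} = \frac{18981}{6551} + \frac{8784}{28830} = 18981 \cdot \frac{1}{6551} + 8784 \cdot \frac{1}{28830} = \frac{18981}{6551} + \frac{1464}{4805} = \frac{100794369}{31477555}$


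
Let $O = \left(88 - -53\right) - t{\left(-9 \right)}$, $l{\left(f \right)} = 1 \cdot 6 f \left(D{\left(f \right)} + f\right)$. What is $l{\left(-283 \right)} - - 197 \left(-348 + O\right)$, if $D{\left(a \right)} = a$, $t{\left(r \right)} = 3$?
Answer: $919698$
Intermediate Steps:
$l{\left(f \right)} = 12 f^{2}$ ($l{\left(f \right)} = 1 \cdot 6 f \left(f + f\right) = 6 f 2 f = 12 f^{2}$)
$O = 138$ ($O = \left(88 - -53\right) - 3 = \left(88 + 53\right) - 3 = 141 - 3 = 138$)
$l{\left(-283 \right)} - - 197 \left(-348 + O\right) = 12 \left(-283\right)^{2} - - 197 \left(-348 + 138\right) = 12 \cdot 80089 - \left(-197\right) \left(-210\right) = 961068 - 41370 = 919698$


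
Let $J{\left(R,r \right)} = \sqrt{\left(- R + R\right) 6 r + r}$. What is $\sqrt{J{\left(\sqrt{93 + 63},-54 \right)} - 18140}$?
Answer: $\sqrt{-18140 + 3 i \sqrt{6}} \approx 0.027 + 134.68 i$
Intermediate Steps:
$J{\left(R,r \right)} = \sqrt{r}$ ($J{\left(R,r \right)} = \sqrt{0 \cdot 6 r + r} = \sqrt{0 r + r} = \sqrt{0 + r} = \sqrt{r}$)
$\sqrt{J{\left(\sqrt{93 + 63},-54 \right)} - 18140} = \sqrt{\sqrt{-54} - 18140} = \sqrt{3 i \sqrt{6} - 18140} = \sqrt{-18140 + 3 i \sqrt{6}}$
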